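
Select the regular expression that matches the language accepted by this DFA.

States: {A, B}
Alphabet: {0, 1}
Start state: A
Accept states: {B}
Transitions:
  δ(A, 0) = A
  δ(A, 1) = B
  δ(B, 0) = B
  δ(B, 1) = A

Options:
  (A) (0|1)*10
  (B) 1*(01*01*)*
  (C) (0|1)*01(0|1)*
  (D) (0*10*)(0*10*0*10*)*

Check each option against the DFA on short strings; one disagreement eliminates an option:
  (A) (0|1)*10: on '1' the DFA goes A → B and accepts (B ∈ Accept), but the regex does not match it → eliminate
  (B) 1*(01*01*)*: on ε the DFA stays in A and rejects (A ∉ Accept), but the regex matches it → eliminate
  (C) (0|1)*01(0|1)*: on '1' the DFA goes A → B and accepts (B ∈ Accept), but the regex does not match it → eliminate
  (D) (0*10*)(0*10*0*10*)*: agrees with the DFA on every string of length ≤ 6
Only (D) is consistent with the DFA.
(D) (0*10*)(0*10*0*10*)*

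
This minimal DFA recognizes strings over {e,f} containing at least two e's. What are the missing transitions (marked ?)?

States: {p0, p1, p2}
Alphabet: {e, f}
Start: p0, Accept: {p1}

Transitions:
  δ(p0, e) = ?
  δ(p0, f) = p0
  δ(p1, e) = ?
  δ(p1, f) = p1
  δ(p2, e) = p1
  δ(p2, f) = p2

From the language and accept set, identify what each state tracks — p0: zero e's seen; p1: ≥ two e's seen; p2: one e seen.
Each missing δ(q, a) is the state matching the new tracked value after reading a.
δ(p0, e) = p2; δ(p1, e) = p1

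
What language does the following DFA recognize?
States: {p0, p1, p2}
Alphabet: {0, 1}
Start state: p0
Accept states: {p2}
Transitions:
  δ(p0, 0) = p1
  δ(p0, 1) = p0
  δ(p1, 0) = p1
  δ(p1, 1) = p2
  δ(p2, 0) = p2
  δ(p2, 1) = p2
Testing a few strings:
  '0011' → accept
  '011' → accept
  '0' → reject
  '1' → reject
State roles: p0=no 0 seen yet; p1=seen a 0, waiting for 1; p2=substring 01 seen
All binary strings containing the substring 01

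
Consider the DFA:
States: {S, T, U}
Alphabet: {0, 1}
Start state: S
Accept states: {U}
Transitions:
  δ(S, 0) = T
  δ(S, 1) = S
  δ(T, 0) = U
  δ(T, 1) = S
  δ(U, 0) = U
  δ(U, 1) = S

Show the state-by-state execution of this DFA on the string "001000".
read '0': S → T
  read '0': T → U
  read '1': U → S
  read '0': S → T
  read '0': T → U
  read '0': U → U
S -> T -> U -> S -> T -> U -> U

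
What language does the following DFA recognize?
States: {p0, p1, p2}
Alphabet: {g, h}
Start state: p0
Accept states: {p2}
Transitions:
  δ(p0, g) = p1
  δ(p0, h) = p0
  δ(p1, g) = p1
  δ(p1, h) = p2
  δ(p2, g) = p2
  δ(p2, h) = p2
Testing a few strings:
  'h' → reject
  'hhhh' → reject
  'ghg' → accept
  'ggh' → accept
State roles: p0=no g seen yet; p1=seen a g, waiting for h; p2=substring gh seen
All strings over {g,h} containing the substring gh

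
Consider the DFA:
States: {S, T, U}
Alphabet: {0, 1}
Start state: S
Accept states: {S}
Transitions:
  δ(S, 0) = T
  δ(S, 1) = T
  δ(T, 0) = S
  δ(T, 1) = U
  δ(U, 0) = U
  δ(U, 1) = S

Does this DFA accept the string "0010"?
Processing string "0010":
  S --0--> T
  T --0--> S
  S --1--> T
  T --0--> S
Final state: S
Accept states: {S}
Yes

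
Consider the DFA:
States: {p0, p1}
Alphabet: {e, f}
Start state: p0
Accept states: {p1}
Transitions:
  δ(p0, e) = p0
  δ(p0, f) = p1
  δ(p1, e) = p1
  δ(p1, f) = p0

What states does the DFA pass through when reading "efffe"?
read 'e': p0 → p0
  read 'f': p0 → p1
  read 'f': p1 → p0
  read 'f': p0 → p1
  read 'e': p1 → p1
p0 -> p0 -> p1 -> p0 -> p1 -> p1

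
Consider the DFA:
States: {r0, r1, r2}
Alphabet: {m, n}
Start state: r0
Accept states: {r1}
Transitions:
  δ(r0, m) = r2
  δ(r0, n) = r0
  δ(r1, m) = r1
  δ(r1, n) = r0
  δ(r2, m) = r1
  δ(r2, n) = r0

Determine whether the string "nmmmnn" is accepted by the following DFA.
Processing string "nmmmnn":
  r0 --n--> r0
  r0 --m--> r2
  r2 --m--> r1
  r1 --m--> r1
  r1 --n--> r0
  r0 --n--> r0
Final state: r0
Accept states: {r1}
No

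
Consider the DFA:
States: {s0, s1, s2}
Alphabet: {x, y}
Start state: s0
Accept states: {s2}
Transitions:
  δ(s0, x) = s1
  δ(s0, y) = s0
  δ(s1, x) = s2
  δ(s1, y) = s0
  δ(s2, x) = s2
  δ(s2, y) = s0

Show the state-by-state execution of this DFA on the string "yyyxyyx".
read 'y': s0 → s0
  read 'y': s0 → s0
  read 'y': s0 → s0
  read 'x': s0 → s1
  read 'y': s1 → s0
  read 'y': s0 → s0
  read 'x': s0 → s1
s0 -> s0 -> s0 -> s0 -> s1 -> s0 -> s0 -> s1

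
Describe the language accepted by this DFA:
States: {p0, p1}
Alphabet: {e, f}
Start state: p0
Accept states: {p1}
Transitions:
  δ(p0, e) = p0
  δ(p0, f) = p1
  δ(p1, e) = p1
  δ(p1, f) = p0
Testing a few strings:
  'fe' → accept
  'eff' → reject
  'e' → reject
  'eee' → reject
State roles: p0=even number of f's so far; p1=odd number of f's so far
All strings over {e,f} with an odd number of f's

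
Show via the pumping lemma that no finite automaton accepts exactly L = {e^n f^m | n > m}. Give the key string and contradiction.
Assume L is regular with pumping length p. Idea: pumping down the e-block drops the e-count to at most the f-count.
Choose s = e^(p+1) f^p ∈ L (|s| = 2p+1 ≥ p). By the pumping lemma, s = xyz with |xy| ≤ p, |y| > 0, so y = e^k with k ≥ 1. Take i = 0: xz = e^(p+1−k) f^p. Since k ≥ 1, p+1−k ≤ p, so the number of e's is no longer strictly greater than the number of f's, hence xz ∉ L.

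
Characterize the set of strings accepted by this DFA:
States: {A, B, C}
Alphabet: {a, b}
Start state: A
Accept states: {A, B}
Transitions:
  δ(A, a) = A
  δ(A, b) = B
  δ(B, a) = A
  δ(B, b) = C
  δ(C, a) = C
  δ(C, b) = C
Testing a few strings:
  'ab' → accept
  'bb' → reject
  'ba' → accept
  'baba' → accept
State roles: A=last symbol not b (ok); B=last symbol b (ok); C=saw bb (dead)
All strings over {a,b} with no two consecutive b's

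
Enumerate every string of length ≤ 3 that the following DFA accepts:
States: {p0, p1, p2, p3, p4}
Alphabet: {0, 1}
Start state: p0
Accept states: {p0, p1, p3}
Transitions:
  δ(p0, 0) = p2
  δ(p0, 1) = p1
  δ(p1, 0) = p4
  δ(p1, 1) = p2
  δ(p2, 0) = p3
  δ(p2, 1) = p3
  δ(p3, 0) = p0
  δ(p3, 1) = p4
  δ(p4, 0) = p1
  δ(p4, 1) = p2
ε, 1, 00, 01, 000, 010, 100, 110, 111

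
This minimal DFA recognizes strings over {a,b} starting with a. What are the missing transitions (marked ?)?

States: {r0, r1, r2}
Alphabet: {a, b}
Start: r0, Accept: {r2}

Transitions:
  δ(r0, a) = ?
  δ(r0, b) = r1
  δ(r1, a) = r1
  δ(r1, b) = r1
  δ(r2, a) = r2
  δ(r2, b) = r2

From the language and accept set, identify what each state tracks — r0: no input read; r1: started with b (dead); r2: started with a.
Each missing δ(q, a) is the state matching the new tracked value after reading a.
δ(r0, a) = r2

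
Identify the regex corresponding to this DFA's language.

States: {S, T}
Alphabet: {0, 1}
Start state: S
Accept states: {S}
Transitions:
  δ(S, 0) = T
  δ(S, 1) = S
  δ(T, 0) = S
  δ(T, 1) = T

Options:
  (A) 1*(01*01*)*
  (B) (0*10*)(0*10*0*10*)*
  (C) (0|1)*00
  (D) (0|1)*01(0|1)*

Check each option against the DFA on short strings; one disagreement eliminates an option:
  (A) 1*(01*01*)*: agrees with the DFA on every string of length ≤ 6
  (B) (0*10*)(0*10*0*10*)*: on ε the DFA stays in S and accepts (S ∈ Accept), but the regex does not match it → eliminate
  (C) (0|1)*00: on ε the DFA stays in S and accepts (S ∈ Accept), but the regex does not match it → eliminate
  (D) (0|1)*01(0|1)*: on ε the DFA stays in S and accepts (S ∈ Accept), but the regex does not match it → eliminate
Only (A) is consistent with the DFA.
(A) 1*(01*01*)*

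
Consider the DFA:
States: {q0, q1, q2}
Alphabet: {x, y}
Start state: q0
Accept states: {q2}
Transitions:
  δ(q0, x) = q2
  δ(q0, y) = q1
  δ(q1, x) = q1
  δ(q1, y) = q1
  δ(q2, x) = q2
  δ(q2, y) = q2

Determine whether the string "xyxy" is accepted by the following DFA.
Processing string "xyxy":
  q0 --x--> q2
  q2 --y--> q2
  q2 --x--> q2
  q2 --y--> q2
Final state: q2
Accept states: {q2}
Yes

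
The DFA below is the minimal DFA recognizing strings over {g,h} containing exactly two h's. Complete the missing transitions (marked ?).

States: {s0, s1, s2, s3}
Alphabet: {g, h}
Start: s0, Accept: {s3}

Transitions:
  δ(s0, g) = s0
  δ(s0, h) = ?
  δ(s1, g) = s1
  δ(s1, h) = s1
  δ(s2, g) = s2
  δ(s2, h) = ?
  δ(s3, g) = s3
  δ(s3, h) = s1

From the language and accept set, identify what each state tracks — s0: zero h's; s1: ≥ three h's (dead); s2: one h; s3: two h's.
Each missing δ(q, a) is the state matching the new tracked value after reading a.
δ(s0, h) = s2; δ(s2, h) = s3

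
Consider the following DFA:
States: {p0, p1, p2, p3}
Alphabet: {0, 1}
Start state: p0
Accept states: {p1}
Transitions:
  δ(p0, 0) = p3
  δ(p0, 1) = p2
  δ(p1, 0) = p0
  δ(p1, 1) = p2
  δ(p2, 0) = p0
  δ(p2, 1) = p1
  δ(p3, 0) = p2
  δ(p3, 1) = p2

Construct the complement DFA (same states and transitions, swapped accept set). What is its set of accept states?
Complement accept states = All states \ Original accept states
= {p0, p1, p2, p3} \ {p1}
{p0, p2, p3}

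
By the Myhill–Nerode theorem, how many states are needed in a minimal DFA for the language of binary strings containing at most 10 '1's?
By Myhill–Nerode, count the distinguishable equivalence classes: 12 classes — having seen 0, 1, …, 10, or >10 copies of '1'; counts 0 through 10 are accepting and >10 is dead.
12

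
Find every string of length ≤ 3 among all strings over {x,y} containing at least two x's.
xx, xxx, xxy, xyx, yxx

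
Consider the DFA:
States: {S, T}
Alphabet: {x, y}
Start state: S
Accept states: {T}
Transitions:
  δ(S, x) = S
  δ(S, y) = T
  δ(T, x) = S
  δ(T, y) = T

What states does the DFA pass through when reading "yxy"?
read 'y': S → T
  read 'x': T → S
  read 'y': S → T
S -> T -> S -> T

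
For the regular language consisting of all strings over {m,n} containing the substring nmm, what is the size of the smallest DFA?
By Myhill–Nerode, count the distinguishable equivalence classes: 4 classes — one per longest suffix of the input that is a prefix of 'nmm' (lengths 0 through 2), plus an absorbing 'already seen nmm' class.
4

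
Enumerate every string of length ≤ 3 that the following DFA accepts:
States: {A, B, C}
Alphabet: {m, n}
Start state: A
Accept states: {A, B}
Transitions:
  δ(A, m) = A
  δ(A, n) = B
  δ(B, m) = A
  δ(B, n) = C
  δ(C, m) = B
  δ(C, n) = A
ε, m, n, mm, mn, nm, mmm, mmn, mnm, nmm, nmn, nnm, nnn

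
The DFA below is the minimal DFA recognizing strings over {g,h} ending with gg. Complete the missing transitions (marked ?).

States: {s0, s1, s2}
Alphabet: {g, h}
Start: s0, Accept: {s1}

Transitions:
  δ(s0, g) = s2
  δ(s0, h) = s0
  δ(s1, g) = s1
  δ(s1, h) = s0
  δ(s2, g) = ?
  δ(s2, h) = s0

From the language and accept set, identify what each state tracks — s0: last symbol not g; s1: two trailing g's; s2: one trailing g.
Each missing δ(q, a) is the state matching the new tracked value after reading a.
δ(s2, g) = s1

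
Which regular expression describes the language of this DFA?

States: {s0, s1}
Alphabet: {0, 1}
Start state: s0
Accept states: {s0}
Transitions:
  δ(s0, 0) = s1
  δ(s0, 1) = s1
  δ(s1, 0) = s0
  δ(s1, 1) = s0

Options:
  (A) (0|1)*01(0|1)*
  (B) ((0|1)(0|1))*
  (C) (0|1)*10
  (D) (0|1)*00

Check each option against the DFA on short strings; one disagreement eliminates an option:
  (A) (0|1)*01(0|1)*: on ε the DFA stays in s0 and accepts (s0 ∈ Accept), but the regex does not match it → eliminate
  (B) ((0|1)(0|1))*: agrees with the DFA on every string of length ≤ 6
  (C) (0|1)*10: on ε the DFA stays in s0 and accepts (s0 ∈ Accept), but the regex does not match it → eliminate
  (D) (0|1)*00: on ε the DFA stays in s0 and accepts (s0 ∈ Accept), but the regex does not match it → eliminate
Only (B) is consistent with the DFA.
(B) ((0|1)(0|1))*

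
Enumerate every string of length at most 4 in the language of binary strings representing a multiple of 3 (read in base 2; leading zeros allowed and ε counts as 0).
ε, 0, 00, 11, 000, 011, 110, 0000, 0011, 0110, 1001, 1100, 1111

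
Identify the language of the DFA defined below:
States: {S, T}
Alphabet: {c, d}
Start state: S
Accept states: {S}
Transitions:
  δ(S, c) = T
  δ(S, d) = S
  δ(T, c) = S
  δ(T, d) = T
Testing a few strings:
  'cdc' → accept
  'dd' → accept
  'cd' → reject
  'dc' → reject
State roles: S=even number of c's so far; T=odd number of c's so far
All strings over {c,d} with an even number of c's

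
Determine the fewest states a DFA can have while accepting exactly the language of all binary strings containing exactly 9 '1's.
By Myhill–Nerode, count the distinguishable equivalence classes: 11 classes — having seen 0, 1, …, 9, or >9 copies of '1'; the count-9 class is the only accepting one and >9 is dead.
11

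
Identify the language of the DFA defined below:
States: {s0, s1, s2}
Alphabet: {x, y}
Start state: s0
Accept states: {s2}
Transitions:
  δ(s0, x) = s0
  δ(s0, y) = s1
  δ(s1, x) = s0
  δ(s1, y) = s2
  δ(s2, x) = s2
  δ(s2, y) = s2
Testing a few strings:
  'xxxy' → reject
  'yy' → accept
  'yxyy' → accept
  'xxx' → reject
State roles: s0=no progress toward yy; s1=one trailing y; s2=substring yy seen
All strings over {x,y} containing the substring yy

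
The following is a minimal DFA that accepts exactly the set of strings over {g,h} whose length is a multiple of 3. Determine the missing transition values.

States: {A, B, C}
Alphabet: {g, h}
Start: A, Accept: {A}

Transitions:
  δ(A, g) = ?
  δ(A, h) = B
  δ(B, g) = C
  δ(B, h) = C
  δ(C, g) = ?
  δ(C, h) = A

From the language and accept set, identify what each state tracks — A: length ≡ 0 (mod 3); B: length ≡ 1 (mod 3); C: length ≡ 2 (mod 3).
Each missing δ(q, a) is the state matching the new tracked value after reading a.
δ(A, g) = B; δ(C, g) = A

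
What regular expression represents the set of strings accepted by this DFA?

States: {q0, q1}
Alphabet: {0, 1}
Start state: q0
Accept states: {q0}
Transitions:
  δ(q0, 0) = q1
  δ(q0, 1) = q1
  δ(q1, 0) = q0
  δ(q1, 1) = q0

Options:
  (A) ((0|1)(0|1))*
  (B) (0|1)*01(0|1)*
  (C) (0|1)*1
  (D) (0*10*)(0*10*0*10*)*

Check each option against the DFA on short strings; one disagreement eliminates an option:
  (A) ((0|1)(0|1))*: agrees with the DFA on every string of length ≤ 6
  (B) (0|1)*01(0|1)*: on ε the DFA stays in q0 and accepts (q0 ∈ Accept), but the regex does not match it → eliminate
  (C) (0|1)*1: on ε the DFA stays in q0 and accepts (q0 ∈ Accept), but the regex does not match it → eliminate
  (D) (0*10*)(0*10*0*10*)*: on ε the DFA stays in q0 and accepts (q0 ∈ Accept), but the regex does not match it → eliminate
Only (A) is consistent with the DFA.
(A) ((0|1)(0|1))*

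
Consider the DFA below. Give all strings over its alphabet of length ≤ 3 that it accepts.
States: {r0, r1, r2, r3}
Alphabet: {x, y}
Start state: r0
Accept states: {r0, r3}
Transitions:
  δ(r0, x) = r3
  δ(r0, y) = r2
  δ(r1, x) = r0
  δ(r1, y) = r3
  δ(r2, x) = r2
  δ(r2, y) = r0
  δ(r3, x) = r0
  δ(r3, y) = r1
ε, x, xx, yy, xxx, xyx, xyy, yxy, yyx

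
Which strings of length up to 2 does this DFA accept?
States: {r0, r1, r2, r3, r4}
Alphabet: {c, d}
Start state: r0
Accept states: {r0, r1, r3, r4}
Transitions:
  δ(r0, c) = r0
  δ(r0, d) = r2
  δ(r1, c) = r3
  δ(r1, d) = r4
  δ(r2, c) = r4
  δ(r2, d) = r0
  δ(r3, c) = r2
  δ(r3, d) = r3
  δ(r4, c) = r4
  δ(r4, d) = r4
ε, c, cc, dc, dd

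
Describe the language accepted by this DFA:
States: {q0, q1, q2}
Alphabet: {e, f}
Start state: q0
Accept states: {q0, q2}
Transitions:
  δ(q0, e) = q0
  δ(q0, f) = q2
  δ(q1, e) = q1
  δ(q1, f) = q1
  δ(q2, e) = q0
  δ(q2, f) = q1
Testing a few strings:
  'fefe' → accept
  'fe' → accept
  'ee' → accept
  'feee' → accept
State roles: q0=last symbol not f (ok); q1=saw ff (dead); q2=last symbol f (ok)
All strings over {e,f} with no two consecutive f's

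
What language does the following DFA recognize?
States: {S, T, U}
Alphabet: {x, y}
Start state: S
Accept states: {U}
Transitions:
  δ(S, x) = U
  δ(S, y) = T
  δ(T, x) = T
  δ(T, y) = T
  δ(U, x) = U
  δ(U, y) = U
Testing a few strings:
  'yy' → reject
  'xx' → accept
  'xyx' → accept
  'xxx' → accept
State roles: S=no input read; T=started with y (dead); U=started with x
All strings over {x,y} starting with x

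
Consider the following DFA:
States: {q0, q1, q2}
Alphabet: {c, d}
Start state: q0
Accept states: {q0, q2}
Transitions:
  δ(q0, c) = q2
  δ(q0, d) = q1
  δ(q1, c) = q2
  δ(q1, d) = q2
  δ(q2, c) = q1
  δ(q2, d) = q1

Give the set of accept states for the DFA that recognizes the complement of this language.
Complement accept states = All states \ Original accept states
= {q0, q1, q2} \ {q0, q2}
{q1}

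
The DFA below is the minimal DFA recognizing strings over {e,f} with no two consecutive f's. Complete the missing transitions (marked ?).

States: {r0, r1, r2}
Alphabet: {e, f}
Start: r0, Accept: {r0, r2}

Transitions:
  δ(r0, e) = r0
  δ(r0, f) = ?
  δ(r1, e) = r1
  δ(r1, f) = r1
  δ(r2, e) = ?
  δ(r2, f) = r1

From the language and accept set, identify what each state tracks — r0: last symbol not f (ok); r1: saw ff (dead); r2: last symbol f (ok).
Each missing δ(q, a) is the state matching the new tracked value after reading a.
δ(r0, f) = r2; δ(r2, e) = r0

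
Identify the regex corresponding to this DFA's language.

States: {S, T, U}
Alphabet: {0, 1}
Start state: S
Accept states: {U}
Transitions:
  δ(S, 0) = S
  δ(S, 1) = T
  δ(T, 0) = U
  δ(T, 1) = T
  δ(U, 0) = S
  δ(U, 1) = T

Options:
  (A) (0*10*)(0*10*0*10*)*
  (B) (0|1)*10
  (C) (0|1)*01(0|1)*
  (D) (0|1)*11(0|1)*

Check each option against the DFA on short strings; one disagreement eliminates an option:
  (A) (0*10*)(0*10*0*10*)*: on '1' the DFA goes S → T and rejects (T ∉ Accept), but the regex matches it → eliminate
  (B) (0|1)*10: agrees with the DFA on every string of length ≤ 6
  (C) (0|1)*01(0|1)*: on '01' the DFA goes S → S → T and rejects (T ∉ Accept), but the regex matches it → eliminate
  (D) (0|1)*11(0|1)*: on '10' the DFA goes S → T → U and accepts (U ∈ Accept), but the regex does not match it → eliminate
Only (B) is consistent with the DFA.
(B) (0|1)*10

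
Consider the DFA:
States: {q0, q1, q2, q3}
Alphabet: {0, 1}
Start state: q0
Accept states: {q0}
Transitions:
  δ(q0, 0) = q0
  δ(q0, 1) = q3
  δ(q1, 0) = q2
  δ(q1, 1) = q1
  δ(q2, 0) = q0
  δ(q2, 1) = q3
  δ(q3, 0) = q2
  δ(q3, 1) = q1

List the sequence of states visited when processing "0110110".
read '0': q0 → q0
  read '1': q0 → q3
  read '1': q3 → q1
  read '0': q1 → q2
  read '1': q2 → q3
  read '1': q3 → q1
  read '0': q1 → q2
q0 -> q0 -> q3 -> q1 -> q2 -> q3 -> q1 -> q2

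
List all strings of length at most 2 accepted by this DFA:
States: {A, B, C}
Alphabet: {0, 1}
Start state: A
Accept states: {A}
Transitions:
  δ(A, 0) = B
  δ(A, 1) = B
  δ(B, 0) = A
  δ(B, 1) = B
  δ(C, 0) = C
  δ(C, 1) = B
ε, 00, 10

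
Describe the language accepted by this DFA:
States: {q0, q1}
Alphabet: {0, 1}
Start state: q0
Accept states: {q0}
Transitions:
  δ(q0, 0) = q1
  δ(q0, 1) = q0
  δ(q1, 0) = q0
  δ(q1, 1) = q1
Testing a few strings:
  '00' → accept
  '001' → accept
  '111' → accept
  '10' → reject
State roles: q0=even number of 0's so far; q1=odd number of 0's so far
All binary strings with an even number of 0's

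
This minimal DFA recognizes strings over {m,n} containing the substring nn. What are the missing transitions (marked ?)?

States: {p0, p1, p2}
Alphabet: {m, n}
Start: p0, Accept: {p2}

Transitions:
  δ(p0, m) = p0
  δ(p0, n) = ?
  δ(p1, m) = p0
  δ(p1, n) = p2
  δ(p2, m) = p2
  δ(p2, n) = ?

From the language and accept set, identify what each state tracks — p0: no progress toward nn; p1: one trailing n; p2: substring nn seen.
Each missing δ(q, a) is the state matching the new tracked value after reading a.
δ(p0, n) = p1; δ(p2, n) = p2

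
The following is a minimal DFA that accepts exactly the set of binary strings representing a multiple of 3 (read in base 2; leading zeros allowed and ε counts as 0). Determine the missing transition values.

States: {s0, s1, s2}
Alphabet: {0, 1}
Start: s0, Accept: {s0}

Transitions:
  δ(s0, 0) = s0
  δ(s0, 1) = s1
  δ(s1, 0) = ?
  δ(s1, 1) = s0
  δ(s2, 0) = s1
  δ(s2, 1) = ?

From the language and accept set, identify what each state tracks — s0: value ≡ 0 (mod 3); s1: value ≡ 1 (mod 3); s2: value ≡ 2 (mod 3).
Each missing δ(q, a) is the state matching the new tracked value after reading a.
δ(s1, 0) = s2; δ(s2, 1) = s2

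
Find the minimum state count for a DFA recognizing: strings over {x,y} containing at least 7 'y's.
By Myhill–Nerode, count the distinguishable equivalence classes: 8 classes — having seen 0, 1, …, 6, or ≥7 copies of 'y'; any two classes i < j (j ≤ 7) are distinguished by the string y^(7−j), which takes class j to 7 copies (accepted) but leaves class i below 7 (rejected).
8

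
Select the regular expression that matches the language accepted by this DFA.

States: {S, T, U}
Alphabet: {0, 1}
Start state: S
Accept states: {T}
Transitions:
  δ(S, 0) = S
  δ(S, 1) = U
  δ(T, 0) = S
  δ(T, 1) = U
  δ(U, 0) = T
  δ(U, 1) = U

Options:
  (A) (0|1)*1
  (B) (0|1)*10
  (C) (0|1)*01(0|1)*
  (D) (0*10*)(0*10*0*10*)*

Check each option against the DFA on short strings; one disagreement eliminates an option:
  (A) (0|1)*1: on '1' the DFA goes S → U and rejects (U ∉ Accept), but the regex matches it → eliminate
  (B) (0|1)*10: agrees with the DFA on every string of length ≤ 6
  (C) (0|1)*01(0|1)*: on '01' the DFA goes S → S → U and rejects (U ∉ Accept), but the regex matches it → eliminate
  (D) (0*10*)(0*10*0*10*)*: on '1' the DFA goes S → U and rejects (U ∉ Accept), but the regex matches it → eliminate
Only (B) is consistent with the DFA.
(B) (0|1)*10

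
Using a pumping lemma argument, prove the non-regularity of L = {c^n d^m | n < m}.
Assume L is regular with pumping length p. Idea: pumping up the c-block makes the c-count reach the d-count.
Choose s = c^p d^(p+1) ∈ L. By the pumping lemma, s = xyz with |xy| ≤ p, |y| > 0, so y = c^k with k ≥ 1. Then xy²z = c^(p+k) d^(p+1). Since p+k ≥ p+1, the number of c's is no longer strictly less than the number of d's, so xy²z ∉ L.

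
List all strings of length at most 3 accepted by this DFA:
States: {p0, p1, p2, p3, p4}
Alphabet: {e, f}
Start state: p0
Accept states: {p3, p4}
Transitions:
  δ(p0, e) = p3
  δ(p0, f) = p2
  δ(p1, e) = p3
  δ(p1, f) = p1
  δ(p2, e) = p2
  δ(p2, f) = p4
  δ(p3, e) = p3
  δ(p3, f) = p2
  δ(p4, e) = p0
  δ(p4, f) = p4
e, ee, ff, eee, eff, fef, fff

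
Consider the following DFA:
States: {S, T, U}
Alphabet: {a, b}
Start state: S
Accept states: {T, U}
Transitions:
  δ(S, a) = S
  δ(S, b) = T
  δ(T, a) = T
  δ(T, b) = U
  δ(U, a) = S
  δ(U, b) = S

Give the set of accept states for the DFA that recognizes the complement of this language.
Complement accept states = All states \ Original accept states
= {S, T, U} \ {T, U}
{S}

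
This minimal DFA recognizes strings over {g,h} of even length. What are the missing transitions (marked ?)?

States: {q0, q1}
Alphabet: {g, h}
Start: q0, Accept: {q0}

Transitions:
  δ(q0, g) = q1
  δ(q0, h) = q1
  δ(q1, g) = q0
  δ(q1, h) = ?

From the language and accept set, identify what each state tracks — q0: even length so far; q1: odd length so far.
Each missing δ(q, a) is the state matching the new tracked value after reading a.
δ(q1, h) = q0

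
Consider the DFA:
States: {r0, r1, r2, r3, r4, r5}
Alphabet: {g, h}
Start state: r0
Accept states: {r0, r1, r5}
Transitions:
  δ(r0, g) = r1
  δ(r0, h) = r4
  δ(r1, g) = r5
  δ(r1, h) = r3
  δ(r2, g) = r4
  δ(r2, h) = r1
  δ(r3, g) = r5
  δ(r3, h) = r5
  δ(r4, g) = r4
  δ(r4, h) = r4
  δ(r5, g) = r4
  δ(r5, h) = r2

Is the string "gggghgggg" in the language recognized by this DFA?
Processing string "gggghgggg":
  r0 --g--> r1
  r1 --g--> r5
  r5 --g--> r4
  r4 --g--> r4
  r4 --h--> r4
  r4 --g--> r4
  r4 --g--> r4
  r4 --g--> r4
  r4 --g--> r4
Final state: r4
Accept states: {r0, r1, r5}
No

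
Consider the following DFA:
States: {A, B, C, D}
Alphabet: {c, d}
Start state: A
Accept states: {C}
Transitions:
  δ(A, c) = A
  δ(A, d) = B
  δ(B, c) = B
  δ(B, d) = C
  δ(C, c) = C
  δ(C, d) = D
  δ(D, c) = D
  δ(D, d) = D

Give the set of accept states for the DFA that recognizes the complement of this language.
Complement accept states = All states \ Original accept states
= {A, B, C, D} \ {C}
{A, B, D}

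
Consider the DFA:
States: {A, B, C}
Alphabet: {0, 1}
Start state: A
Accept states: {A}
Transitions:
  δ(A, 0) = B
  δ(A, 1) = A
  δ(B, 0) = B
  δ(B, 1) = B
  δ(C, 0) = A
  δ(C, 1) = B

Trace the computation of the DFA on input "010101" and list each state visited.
read '0': A → B
  read '1': B → B
  read '0': B → B
  read '1': B → B
  read '0': B → B
  read '1': B → B
A -> B -> B -> B -> B -> B -> B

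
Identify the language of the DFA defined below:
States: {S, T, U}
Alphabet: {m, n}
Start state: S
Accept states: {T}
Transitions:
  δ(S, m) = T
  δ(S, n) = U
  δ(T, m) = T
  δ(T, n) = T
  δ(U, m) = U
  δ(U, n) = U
Testing a few strings:
  'nm' → reject
  'n' → reject
  'm' → accept
  'nnn' → reject
State roles: S=no input read; T=started with m; U=started with n (dead)
All strings over {m,n} starting with m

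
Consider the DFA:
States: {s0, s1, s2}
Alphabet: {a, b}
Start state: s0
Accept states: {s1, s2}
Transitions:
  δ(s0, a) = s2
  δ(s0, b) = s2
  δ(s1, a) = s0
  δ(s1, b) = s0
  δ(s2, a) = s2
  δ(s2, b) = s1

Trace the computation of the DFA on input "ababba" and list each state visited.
read 'a': s0 → s2
  read 'b': s2 → s1
  read 'a': s1 → s0
  read 'b': s0 → s2
  read 'b': s2 → s1
  read 'a': s1 → s0
s0 -> s2 -> s1 -> s0 -> s2 -> s1 -> s0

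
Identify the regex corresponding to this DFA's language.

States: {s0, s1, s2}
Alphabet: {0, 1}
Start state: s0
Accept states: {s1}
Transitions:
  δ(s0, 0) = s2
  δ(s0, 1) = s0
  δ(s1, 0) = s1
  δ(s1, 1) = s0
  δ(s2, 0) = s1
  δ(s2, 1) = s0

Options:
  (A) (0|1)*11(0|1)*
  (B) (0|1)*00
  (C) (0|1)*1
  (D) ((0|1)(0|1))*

Check each option against the DFA on short strings; one disagreement eliminates an option:
  (A) (0|1)*11(0|1)*: on '00' the DFA goes s0 → s2 → s1 and accepts (s1 ∈ Accept), but the regex does not match it → eliminate
  (B) (0|1)*00: agrees with the DFA on every string of length ≤ 6
  (C) (0|1)*1: on '1' the DFA goes s0 → s0 and rejects (s0 ∉ Accept), but the regex matches it → eliminate
  (D) ((0|1)(0|1))*: on ε the DFA stays in s0 and rejects (s0 ∉ Accept), but the regex matches it → eliminate
Only (B) is consistent with the DFA.
(B) (0|1)*00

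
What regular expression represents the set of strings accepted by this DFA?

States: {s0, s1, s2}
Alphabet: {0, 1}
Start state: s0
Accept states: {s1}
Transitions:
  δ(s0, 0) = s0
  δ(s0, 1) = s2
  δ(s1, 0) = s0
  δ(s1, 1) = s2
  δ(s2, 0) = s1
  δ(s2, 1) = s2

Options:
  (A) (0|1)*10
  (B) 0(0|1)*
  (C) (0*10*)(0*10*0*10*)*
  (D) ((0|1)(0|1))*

Check each option against the DFA on short strings; one disagreement eliminates an option:
  (A) (0|1)*10: agrees with the DFA on every string of length ≤ 6
  (B) 0(0|1)*: on '0' the DFA goes s0 → s0 and rejects (s0 ∉ Accept), but the regex matches it → eliminate
  (C) (0*10*)(0*10*0*10*)*: on '1' the DFA goes s0 → s2 and rejects (s2 ∉ Accept), but the regex matches it → eliminate
  (D) ((0|1)(0|1))*: on ε the DFA stays in s0 and rejects (s0 ∉ Accept), but the regex matches it → eliminate
Only (A) is consistent with the DFA.
(A) (0|1)*10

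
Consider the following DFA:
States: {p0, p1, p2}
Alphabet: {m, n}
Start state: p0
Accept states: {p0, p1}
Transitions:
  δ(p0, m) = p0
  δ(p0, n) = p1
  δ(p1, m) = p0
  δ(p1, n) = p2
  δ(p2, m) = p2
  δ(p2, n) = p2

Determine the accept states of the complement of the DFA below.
Complement accept states = All states \ Original accept states
= {p0, p1, p2} \ {p0, p1}
{p2}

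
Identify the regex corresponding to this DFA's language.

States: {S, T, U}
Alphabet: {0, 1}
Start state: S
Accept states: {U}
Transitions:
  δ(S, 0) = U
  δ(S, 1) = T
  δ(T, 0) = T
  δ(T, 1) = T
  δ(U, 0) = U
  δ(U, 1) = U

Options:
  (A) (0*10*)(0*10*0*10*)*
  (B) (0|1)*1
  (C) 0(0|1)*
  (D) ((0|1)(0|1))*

Check each option against the DFA on short strings; one disagreement eliminates an option:
  (A) (0*10*)(0*10*0*10*)*: on '0' the DFA goes S → U and accepts (U ∈ Accept), but the regex does not match it → eliminate
  (B) (0|1)*1: on '0' the DFA goes S → U and accepts (U ∈ Accept), but the regex does not match it → eliminate
  (C) 0(0|1)*: agrees with the DFA on every string of length ≤ 6
  (D) ((0|1)(0|1))*: on ε the DFA stays in S and rejects (S ∉ Accept), but the regex matches it → eliminate
Only (C) is consistent with the DFA.
(C) 0(0|1)*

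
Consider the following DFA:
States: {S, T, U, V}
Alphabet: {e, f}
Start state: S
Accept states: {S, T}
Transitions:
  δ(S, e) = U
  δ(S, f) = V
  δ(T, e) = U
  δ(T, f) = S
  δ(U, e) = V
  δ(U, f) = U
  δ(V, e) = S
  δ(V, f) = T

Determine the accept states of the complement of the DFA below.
Complement accept states = All states \ Original accept states
= {S, T, U, V} \ {S, T}
{U, V}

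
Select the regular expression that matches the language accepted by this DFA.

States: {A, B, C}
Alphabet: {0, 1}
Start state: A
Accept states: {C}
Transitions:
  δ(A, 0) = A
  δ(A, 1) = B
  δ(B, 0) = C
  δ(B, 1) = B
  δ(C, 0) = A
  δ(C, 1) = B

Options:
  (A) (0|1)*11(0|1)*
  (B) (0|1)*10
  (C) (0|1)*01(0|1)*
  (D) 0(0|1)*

Check each option against the DFA on short strings; one disagreement eliminates an option:
  (A) (0|1)*11(0|1)*: on '10' the DFA goes A → B → C and accepts (C ∈ Accept), but the regex does not match it → eliminate
  (B) (0|1)*10: agrees with the DFA on every string of length ≤ 6
  (C) (0|1)*01(0|1)*: on '01' the DFA goes A → A → B and rejects (B ∉ Accept), but the regex matches it → eliminate
  (D) 0(0|1)*: on '0' the DFA goes A → A and rejects (A ∉ Accept), but the regex matches it → eliminate
Only (B) is consistent with the DFA.
(B) (0|1)*10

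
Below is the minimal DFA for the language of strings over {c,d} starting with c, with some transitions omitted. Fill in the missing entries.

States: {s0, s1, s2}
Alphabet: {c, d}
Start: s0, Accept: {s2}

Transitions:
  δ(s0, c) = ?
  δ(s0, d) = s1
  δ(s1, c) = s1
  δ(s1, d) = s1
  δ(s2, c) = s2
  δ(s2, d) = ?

From the language and accept set, identify what each state tracks — s0: no input read; s1: started with d (dead); s2: started with c.
Each missing δ(q, a) is the state matching the new tracked value after reading a.
δ(s0, c) = s2; δ(s2, d) = s2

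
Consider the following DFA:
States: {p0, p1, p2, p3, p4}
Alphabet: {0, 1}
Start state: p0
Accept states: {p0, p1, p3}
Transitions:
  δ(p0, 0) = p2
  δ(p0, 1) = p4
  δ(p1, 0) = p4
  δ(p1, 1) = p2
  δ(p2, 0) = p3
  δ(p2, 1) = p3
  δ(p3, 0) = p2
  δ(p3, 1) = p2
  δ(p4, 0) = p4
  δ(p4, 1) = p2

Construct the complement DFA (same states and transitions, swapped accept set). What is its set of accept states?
Complement accept states = All states \ Original accept states
= {p0, p1, p2, p3, p4} \ {p0, p1, p3}
{p2, p4}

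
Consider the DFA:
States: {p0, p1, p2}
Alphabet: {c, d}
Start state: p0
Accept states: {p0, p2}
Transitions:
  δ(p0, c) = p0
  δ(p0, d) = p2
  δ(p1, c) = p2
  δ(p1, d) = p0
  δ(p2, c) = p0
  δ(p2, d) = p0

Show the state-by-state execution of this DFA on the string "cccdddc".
read 'c': p0 → p0
  read 'c': p0 → p0
  read 'c': p0 → p0
  read 'd': p0 → p2
  read 'd': p2 → p0
  read 'd': p0 → p2
  read 'c': p2 → p0
p0 -> p0 -> p0 -> p0 -> p2 -> p0 -> p2 -> p0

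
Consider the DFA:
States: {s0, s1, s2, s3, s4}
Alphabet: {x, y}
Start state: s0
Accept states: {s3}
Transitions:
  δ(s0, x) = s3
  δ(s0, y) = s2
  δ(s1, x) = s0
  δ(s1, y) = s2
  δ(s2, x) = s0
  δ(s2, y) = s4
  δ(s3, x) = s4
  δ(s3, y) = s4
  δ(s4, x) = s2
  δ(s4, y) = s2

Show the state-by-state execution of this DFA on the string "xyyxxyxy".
read 'x': s0 → s3
  read 'y': s3 → s4
  read 'y': s4 → s2
  read 'x': s2 → s0
  read 'x': s0 → s3
  read 'y': s3 → s4
  read 'x': s4 → s2
  read 'y': s2 → s4
s0 -> s3 -> s4 -> s2 -> s0 -> s3 -> s4 -> s2 -> s4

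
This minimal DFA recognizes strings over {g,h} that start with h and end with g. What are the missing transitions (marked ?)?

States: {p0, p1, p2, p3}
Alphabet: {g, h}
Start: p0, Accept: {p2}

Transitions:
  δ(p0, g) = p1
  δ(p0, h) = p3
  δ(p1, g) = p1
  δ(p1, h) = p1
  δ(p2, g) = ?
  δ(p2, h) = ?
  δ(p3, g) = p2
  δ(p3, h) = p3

From the language and accept set, identify what each state tracks — p0: no input read; p1: started with g (dead); p2: started with h, last symbol g; p3: started with h, last symbol h.
Each missing δ(q, a) is the state matching the new tracked value after reading a.
δ(p2, g) = p2; δ(p2, h) = p3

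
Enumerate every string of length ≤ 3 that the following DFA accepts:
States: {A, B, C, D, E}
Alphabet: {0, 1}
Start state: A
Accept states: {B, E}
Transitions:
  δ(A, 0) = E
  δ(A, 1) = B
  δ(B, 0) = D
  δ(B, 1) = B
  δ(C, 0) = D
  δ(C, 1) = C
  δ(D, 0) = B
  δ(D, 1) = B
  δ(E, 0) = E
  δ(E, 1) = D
0, 1, 00, 11, 000, 010, 011, 100, 101, 111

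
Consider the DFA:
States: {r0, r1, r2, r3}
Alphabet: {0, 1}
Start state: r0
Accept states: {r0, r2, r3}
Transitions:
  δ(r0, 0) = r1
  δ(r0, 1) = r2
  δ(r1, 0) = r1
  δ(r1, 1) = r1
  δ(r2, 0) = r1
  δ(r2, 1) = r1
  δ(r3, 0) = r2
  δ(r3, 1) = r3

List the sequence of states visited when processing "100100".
read '1': r0 → r2
  read '0': r2 → r1
  read '0': r1 → r1
  read '1': r1 → r1
  read '0': r1 → r1
  read '0': r1 → r1
r0 -> r2 -> r1 -> r1 -> r1 -> r1 -> r1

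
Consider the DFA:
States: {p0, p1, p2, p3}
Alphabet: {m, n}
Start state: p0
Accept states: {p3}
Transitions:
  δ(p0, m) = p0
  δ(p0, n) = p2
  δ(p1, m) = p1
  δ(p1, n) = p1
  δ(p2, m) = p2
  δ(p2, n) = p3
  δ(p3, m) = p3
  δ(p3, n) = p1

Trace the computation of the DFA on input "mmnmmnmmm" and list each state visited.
read 'm': p0 → p0
  read 'm': p0 → p0
  read 'n': p0 → p2
  read 'm': p2 → p2
  read 'm': p2 → p2
  read 'n': p2 → p3
  read 'm': p3 → p3
  read 'm': p3 → p3
  read 'm': p3 → p3
p0 -> p0 -> p0 -> p2 -> p2 -> p2 -> p3 -> p3 -> p3 -> p3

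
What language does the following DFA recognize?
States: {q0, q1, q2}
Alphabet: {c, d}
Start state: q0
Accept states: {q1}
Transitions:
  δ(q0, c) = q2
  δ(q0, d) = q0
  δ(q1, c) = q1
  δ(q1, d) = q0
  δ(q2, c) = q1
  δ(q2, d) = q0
Testing a few strings:
  'd' → reject
  'c' → reject
  'cccc' → accept
  'cdcd' → reject
State roles: q0=last symbol not c; q1=two trailing c's; q2=one trailing c
All strings over {c,d} ending with cc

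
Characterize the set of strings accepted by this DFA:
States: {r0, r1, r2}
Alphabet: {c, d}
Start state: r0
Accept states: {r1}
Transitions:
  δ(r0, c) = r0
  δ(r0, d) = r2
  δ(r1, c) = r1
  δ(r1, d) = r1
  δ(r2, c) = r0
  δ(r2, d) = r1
Testing a few strings:
  'dd' → accept
  'd' → reject
  'ddc' → accept
  'dccc' → reject
State roles: r0=no progress toward dd; r1=substring dd seen; r2=one trailing d
All strings over {c,d} containing the substring dd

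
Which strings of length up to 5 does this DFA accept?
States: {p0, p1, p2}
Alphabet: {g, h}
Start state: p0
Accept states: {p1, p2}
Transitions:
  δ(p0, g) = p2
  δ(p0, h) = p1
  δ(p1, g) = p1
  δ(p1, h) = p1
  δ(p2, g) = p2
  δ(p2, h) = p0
g, h, gg, hg, hh, ggg, ghg, ghh, hgg, hgh, hhg, hhh, gggg, gghg, gghh, ghgg, ghhg, ghhh, hggg, hggh, hghg, hghh, hhgg, hhgh, hhhg, hhhh, ggggg, ggghg, ggghh, gghgg, gghhg, gghhh, ghggg, ghghg, ghghh, ghhgg, ghhgh, ghhhg, ghhhh, hgggg, hgggh, hgghg, hgghh, hghgg, hghgh, hghhg, hghhh, hhggg, hhggh, hhghg, hhghh, hhhgg, hhhgh, hhhhg, hhhhh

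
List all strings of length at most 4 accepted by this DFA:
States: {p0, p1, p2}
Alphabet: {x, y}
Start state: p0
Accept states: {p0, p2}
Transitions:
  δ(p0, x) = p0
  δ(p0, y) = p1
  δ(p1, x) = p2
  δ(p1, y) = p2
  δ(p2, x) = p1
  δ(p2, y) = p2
ε, x, xx, yx, yy, xxx, xyx, xyy, yxy, yyy, xxxx, xxyx, xxyy, xyxy, xyyy, yxxx, yxxy, yxyy, yyxx, yyxy, yyyy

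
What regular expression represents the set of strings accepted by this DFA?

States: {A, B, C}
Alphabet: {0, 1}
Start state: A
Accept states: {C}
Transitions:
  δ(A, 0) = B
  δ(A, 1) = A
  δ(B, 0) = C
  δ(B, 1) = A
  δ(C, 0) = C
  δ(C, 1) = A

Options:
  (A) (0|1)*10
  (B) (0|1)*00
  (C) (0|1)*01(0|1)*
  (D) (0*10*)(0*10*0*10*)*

Check each option against the DFA on short strings; one disagreement eliminates an option:
  (A) (0|1)*10: on '00' the DFA goes A → B → C and accepts (C ∈ Accept), but the regex does not match it → eliminate
  (B) (0|1)*00: agrees with the DFA on every string of length ≤ 6
  (C) (0|1)*01(0|1)*: on '00' the DFA goes A → B → C and accepts (C ∈ Accept), but the regex does not match it → eliminate
  (D) (0*10*)(0*10*0*10*)*: on '1' the DFA goes A → A and rejects (A ∉ Accept), but the regex matches it → eliminate
Only (B) is consistent with the DFA.
(B) (0|1)*00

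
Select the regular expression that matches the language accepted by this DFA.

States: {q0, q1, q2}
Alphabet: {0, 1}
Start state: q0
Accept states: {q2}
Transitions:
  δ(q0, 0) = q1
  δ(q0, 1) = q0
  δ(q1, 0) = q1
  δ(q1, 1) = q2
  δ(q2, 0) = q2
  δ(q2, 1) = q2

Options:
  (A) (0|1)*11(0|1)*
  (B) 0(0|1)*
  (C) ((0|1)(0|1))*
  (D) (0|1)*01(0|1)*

Check each option against the DFA on short strings; one disagreement eliminates an option:
  (A) (0|1)*11(0|1)*: on '01' the DFA goes q0 → q1 → q2 and accepts (q2 ∈ Accept), but the regex does not match it → eliminate
  (B) 0(0|1)*: on '0' the DFA goes q0 → q1 and rejects (q1 ∉ Accept), but the regex matches it → eliminate
  (C) ((0|1)(0|1))*: on ε the DFA stays in q0 and rejects (q0 ∉ Accept), but the regex matches it → eliminate
  (D) (0|1)*01(0|1)*: agrees with the DFA on every string of length ≤ 6
Only (D) is consistent with the DFA.
(D) (0|1)*01(0|1)*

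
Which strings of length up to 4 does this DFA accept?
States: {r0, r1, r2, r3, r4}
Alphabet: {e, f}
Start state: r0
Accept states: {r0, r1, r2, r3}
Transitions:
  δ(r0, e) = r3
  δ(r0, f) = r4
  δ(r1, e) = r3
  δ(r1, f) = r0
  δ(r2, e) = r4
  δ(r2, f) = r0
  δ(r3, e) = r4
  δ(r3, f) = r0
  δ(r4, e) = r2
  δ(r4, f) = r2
ε, e, ef, fe, ff, eee, eef, efe, fef, fff, eeef, eeff, efef, effe, efff, feee, feef, fefe, ffee, ffef, fffe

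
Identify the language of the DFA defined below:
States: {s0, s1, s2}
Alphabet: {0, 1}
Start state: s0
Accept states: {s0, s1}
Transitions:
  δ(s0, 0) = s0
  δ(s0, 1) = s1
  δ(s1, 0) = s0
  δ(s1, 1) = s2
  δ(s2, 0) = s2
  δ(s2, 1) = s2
Testing a few strings:
  '00' → accept
  '0100' → accept
  '11' → reject
  '0' → accept
State roles: s0=last symbol not 1 (ok); s1=last symbol 1 (ok); s2=saw 11 (dead)
All binary strings with no two consecutive 1's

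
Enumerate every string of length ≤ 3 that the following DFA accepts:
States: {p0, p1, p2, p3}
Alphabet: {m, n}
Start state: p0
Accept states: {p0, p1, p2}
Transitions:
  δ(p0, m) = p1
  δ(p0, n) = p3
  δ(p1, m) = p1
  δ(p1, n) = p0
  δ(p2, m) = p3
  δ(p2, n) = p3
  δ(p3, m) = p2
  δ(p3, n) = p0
ε, m, mm, mn, nm, nn, mmm, mmn, mnm, nnm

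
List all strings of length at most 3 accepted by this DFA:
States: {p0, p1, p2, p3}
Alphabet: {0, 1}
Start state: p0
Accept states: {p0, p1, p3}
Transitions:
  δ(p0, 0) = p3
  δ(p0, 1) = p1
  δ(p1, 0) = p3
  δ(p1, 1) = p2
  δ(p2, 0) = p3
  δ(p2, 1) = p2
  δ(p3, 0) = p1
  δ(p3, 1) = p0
ε, 0, 1, 00, 01, 10, 000, 010, 011, 100, 101, 110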